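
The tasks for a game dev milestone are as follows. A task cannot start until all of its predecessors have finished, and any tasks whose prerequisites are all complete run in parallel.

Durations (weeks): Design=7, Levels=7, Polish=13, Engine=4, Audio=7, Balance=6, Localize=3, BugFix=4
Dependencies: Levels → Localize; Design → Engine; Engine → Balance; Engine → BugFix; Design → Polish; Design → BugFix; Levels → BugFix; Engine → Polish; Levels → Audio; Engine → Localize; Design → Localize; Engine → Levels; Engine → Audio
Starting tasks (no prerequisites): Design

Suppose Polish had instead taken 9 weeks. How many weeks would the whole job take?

Baseline: Design→Engine→Levels→Audio = 7+4+7+7 = 25 → 25 weeks.
Polish has 1 week of float (longest path through it is 24).
That remains the longest chain; total 25 weeks.

25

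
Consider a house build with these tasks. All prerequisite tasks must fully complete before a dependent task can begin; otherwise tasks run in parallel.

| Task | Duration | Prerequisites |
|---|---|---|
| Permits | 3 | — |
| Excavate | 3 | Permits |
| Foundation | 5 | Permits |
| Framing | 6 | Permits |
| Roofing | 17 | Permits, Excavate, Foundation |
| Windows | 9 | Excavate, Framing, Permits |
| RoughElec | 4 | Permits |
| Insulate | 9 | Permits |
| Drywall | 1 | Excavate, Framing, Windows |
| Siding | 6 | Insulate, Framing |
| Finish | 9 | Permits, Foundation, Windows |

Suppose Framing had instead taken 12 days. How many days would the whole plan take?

As given, the longest chain is Permits→Framing→Windows→Finish = 3+6+9+9 = 27, so the finish is 27 days.
Framing lies on that path, so at 12 days the path becomes 33 days.
No other chain overtakes it, so the finish is 33 days.

33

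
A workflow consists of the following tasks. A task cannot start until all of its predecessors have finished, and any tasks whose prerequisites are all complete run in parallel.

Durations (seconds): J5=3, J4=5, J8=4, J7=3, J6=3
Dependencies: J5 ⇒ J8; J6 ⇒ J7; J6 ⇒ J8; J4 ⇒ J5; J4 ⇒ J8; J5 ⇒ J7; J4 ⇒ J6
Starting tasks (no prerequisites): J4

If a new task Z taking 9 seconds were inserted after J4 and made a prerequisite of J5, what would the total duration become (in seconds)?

Originally the project takes 12 seconds.
With Z inserted, J5 now waits for max(J4, Z).
New critical path: J4→Z→J5→J8 = 5+9+3+4 = 21 ⇒ 21 seconds.

21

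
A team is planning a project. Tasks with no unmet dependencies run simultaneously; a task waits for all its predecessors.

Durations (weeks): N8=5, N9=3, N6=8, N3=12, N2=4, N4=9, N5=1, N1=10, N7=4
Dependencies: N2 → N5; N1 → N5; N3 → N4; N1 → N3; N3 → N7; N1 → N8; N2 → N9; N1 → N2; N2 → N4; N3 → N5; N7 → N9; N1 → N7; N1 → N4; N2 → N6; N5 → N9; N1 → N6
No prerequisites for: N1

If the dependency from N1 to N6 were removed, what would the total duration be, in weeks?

31

Original critical path: N1→N3→N4 = 10+12+9 = 31 ⇒ 31 weeks.
Dropping N1→N6 doesn't change N6's earliest start (14); another predecessor still binds.
After: N1→N3→N4 = 10+12+9 = 31 → 31 weeks.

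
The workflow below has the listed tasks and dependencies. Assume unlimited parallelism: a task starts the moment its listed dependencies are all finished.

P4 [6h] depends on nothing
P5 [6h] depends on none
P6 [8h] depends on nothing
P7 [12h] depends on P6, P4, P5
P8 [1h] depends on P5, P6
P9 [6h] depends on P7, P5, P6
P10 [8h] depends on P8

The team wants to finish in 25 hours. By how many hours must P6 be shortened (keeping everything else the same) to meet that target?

Current finish: 26 hours; target: 25.
P6 is on every critical path, so each hour cut from P6 cuts the finish by one (this holds down to a finish of 24).
Need 26 − 25 = 1 hour off P6 → P6 becomes 7 hours, finish becomes 25.

1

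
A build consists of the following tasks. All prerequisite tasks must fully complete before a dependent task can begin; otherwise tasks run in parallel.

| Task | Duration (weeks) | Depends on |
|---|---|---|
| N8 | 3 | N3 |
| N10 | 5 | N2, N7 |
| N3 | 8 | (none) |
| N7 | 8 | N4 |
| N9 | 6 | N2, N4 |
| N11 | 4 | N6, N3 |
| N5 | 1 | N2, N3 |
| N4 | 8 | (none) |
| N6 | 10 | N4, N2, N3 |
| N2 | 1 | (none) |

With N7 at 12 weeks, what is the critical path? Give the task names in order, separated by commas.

Baseline: N3→N6→N11 = 8+10+4 = 22 → 22 weeks.
The longest path through N7 is only 21 weeks, so N7 has float 1.
Now N4→N7→N10 = 8+12+5 = 25 is longest, so the finish becomes 25 weeks.

N4, N7, N10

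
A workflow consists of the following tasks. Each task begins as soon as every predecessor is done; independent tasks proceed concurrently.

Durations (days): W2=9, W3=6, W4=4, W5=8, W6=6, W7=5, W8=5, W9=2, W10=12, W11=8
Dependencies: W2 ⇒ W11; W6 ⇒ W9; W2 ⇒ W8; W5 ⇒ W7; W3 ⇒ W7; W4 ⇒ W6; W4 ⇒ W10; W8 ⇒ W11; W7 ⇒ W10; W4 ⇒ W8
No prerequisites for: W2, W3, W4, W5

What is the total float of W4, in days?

Critical path: W5→W7→W10 = 8+5+12 = 25, so the finish is 25 days.
W4 finishes as early as 4 and must finish by 12.
Slack of W4 = 8 − 0 = 8 days.

8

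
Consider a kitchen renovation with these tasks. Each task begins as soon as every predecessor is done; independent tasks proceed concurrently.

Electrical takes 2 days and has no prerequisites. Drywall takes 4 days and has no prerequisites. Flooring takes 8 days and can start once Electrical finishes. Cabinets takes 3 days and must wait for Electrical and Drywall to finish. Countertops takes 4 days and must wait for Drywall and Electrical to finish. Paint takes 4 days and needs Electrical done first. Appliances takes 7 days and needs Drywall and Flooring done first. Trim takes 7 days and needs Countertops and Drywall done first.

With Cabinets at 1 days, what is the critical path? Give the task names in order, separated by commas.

The binding path is Electrical→Flooring→Appliances = 2+8+7 = 17; finish at 17 days.
The longest path through Cabinets is only 7 days, so Cabinets has float 10.
The critical path is still Electrical→Flooring→Appliances; finish is now 17 days.

Electrical, Flooring, Appliances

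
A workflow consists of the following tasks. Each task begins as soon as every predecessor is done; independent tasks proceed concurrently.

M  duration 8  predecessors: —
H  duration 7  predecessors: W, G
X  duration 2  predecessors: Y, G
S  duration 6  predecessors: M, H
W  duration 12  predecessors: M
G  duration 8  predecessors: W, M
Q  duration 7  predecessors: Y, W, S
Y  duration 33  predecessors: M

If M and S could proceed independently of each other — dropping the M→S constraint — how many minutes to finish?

Before: longest chain M→W→G→H→S→Q = 8+12+8+7+6+7 = 48, finish 48.
Dropping M→S doesn't change S's earliest start (35); another predecessor still binds.
New critical path: M→W→G→H→S→Q = 8+12+8+7+6+7 = 48 ⇒ 48 minutes.

48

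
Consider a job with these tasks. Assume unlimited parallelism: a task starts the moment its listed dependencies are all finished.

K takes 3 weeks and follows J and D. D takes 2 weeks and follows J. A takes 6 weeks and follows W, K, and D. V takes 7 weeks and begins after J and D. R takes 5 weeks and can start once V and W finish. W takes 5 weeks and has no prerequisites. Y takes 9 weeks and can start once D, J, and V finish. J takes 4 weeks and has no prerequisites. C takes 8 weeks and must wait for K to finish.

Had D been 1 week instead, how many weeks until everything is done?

21

Critical path before the change: J→D→V→Y = 4+2+7+9 = 22 giving 22 weeks.
D is on the critical path; changing it to 1 makes that path 21 weeks.
The critical path is still J→D→V→Y; finish is now 21 weeks.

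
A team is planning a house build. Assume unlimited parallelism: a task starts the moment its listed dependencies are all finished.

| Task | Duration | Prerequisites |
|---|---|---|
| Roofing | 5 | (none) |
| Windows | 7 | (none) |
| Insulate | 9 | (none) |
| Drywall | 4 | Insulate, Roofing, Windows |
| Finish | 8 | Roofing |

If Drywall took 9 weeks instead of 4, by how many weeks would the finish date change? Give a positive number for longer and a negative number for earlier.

Critical path before the change: Insulate→Drywall = 9+4 = 13 giving 13 weeks.
Since Drywall is critical, the +5 change carries straight to that chain (now 18 weeks).
That remains the longest chain; total 18 weeks.
Change in finish: 18 − 13 = +5 weeks.

5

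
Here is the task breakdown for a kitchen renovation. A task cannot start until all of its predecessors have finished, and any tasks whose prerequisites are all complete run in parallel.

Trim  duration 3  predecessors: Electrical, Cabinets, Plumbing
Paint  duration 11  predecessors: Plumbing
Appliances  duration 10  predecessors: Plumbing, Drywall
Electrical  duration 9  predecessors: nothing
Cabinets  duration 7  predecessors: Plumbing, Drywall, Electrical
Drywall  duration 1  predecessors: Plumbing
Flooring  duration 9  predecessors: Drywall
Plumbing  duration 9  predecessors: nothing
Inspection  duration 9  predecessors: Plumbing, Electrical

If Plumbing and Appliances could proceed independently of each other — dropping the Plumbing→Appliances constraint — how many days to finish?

20

With the dependency in place, Plumbing→Drywall→Cabinets→Trim = 9+1+7+3 = 20 sets the finish at 20 days.
Dropping Plumbing→Appliances doesn't change Appliances's earliest start (10); another predecessor still binds.
After: Plumbing→Drywall→Cabinets→Trim = 9+1+7+3 = 20 → 20 days.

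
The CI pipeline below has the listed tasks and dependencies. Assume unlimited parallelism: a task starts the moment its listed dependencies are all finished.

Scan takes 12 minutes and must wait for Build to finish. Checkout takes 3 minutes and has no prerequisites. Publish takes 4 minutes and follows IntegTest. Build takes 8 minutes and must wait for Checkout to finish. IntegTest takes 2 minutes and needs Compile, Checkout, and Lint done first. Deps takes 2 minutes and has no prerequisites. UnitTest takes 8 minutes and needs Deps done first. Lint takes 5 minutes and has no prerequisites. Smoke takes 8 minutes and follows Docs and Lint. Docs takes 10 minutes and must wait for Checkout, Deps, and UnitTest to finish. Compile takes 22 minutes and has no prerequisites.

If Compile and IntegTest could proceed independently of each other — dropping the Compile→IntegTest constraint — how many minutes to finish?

28

With the dependency in place, Deps→UnitTest→Docs→Smoke = 2+8+10+8 = 28 sets the finish at 28 minutes.
Without Compile→IntegTest, IntegTest's earliest start moves from 22 to 5.
After: Deps→UnitTest→Docs→Smoke = 2+8+10+8 = 28 → 28 minutes.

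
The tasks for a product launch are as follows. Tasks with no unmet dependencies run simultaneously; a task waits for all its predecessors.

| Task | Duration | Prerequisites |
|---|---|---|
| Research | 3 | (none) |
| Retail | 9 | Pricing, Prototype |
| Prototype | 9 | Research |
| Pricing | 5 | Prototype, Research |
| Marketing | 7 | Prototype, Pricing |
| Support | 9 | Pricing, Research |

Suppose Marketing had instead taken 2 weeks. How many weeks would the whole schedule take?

As given, the longest chain is Research→Prototype→Pricing→Retail = 3+9+5+9 = 26, so the finish is 26 weeks.
The longest path through Marketing is only 24 weeks, so Marketing has float 2.
No other chain overtakes it, so the finish is 26 weeks.

26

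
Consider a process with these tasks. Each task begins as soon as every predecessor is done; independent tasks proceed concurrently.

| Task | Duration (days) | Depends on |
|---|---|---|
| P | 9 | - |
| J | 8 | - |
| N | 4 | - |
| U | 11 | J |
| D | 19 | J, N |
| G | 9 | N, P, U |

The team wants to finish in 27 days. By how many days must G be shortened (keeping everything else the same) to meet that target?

1

Current finish: 28 days; target: 27.
G is on every critical path, so each day cut from G cuts the finish by one (this holds down to a finish of 27).
Need 28 − 27 = 1 day off G → G becomes 8 days, finish becomes 27.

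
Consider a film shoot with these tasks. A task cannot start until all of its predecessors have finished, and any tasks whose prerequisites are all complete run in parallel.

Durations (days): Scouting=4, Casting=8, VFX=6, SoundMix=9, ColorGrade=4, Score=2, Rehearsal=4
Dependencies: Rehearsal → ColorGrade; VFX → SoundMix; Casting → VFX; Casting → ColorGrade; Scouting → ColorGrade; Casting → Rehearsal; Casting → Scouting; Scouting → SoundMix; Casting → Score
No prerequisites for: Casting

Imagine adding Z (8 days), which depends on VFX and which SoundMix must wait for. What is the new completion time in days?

Originally the film shoot takes 23 days.
With Z inserted, SoundMix now waits for max(Scouting, VFX, Z).
New critical path: Casting→VFX→Z→SoundMix = 8+6+8+9 = 31 ⇒ 31 days.

31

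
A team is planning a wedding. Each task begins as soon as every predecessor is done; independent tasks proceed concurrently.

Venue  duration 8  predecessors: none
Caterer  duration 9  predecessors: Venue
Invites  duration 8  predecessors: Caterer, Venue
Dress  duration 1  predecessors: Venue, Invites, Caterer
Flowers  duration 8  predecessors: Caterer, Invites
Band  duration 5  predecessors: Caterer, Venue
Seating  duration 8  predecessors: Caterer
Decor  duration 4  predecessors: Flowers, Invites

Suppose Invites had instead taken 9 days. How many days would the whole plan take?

The binding path is Venue→Caterer→Invites→Flowers→Decor = 8+9+8+8+4 = 37; finish at 37 days.
Invites is on the critical path; changing it to 9 makes that path 38 days.
No other chain overtakes it, so the finish is 38 days.

38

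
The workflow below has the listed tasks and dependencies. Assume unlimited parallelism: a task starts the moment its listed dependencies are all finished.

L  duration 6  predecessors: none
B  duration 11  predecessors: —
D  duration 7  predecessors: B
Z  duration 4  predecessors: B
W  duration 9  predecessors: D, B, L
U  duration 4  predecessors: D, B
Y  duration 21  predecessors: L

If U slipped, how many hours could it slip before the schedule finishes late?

The longest chain is L→Y = 6+21 = 27; overall finish 27 hours.
U finishes as early as 22 and must finish by 27.
So U can slip 27 − 22 = 5 hours.

5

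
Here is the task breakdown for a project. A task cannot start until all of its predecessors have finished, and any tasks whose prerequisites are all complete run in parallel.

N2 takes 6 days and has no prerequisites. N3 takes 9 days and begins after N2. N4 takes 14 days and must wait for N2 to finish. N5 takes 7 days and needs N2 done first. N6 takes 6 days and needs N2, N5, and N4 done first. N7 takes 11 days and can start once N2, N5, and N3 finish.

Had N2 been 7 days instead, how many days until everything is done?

27

Actual critical path: N2→N3→N7 = 6+9+11 = 26 ⇒ 26 days.
N2 lies on that path, so at 7 days the path becomes 27 days.
No other chain overtakes it, so the finish is 27 days.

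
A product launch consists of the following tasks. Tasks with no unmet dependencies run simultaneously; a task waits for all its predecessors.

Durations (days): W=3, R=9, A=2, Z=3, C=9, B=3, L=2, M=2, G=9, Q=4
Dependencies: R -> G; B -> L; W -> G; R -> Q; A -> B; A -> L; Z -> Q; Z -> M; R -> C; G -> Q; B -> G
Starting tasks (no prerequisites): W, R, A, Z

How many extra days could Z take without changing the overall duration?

15

The longest chain is R→G→Q = 9+9+4 = 22; overall finish 22 days.
Z finishes as early as 3 and must finish by 18.
So Z can slip 18 − 3 = 15 days.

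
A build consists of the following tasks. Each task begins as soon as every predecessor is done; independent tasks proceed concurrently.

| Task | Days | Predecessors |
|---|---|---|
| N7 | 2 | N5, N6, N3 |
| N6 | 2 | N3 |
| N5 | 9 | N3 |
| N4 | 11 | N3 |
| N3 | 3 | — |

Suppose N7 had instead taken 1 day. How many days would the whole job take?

14

As given, the longest chain is N3→N5→N7 = 3+9+2 = 14, so the finish is 14 days.
N7 lies on that path, so at 1 day the path becomes 13 days.
New critical path: N3→N4 = 3+11 = 14 ⇒ 14 days.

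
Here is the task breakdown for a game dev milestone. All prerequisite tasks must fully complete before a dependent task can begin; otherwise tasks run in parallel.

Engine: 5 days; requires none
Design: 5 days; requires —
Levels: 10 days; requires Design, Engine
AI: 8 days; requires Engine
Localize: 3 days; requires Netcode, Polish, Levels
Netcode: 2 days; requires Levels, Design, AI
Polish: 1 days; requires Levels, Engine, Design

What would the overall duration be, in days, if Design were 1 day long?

20

The binding path is Design→Levels→Netcode→Localize = 5+10+2+3 = 20; finish at 20 days.
Since Design is critical, the -4 change carries straight to that chain (now 16 days).
The binding chain switches to Engine→Levels→Netcode→Localize = 5+10+2+3 = 20; finish 20 days.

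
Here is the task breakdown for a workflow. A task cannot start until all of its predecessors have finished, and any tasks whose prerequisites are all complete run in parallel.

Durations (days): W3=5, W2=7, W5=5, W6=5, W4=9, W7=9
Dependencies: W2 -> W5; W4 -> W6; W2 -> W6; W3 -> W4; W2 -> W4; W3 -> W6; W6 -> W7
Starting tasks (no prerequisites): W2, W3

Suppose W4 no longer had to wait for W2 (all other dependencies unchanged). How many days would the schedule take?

28

With the dependency in place, W2→W4→W6→W7 = 7+9+5+9 = 30 sets the finish at 30 days.
Without W2→W4, W4's earliest start moves from 7 to 5.
After: W3→W4→W6→W7 = 5+9+5+9 = 28 → 28 days.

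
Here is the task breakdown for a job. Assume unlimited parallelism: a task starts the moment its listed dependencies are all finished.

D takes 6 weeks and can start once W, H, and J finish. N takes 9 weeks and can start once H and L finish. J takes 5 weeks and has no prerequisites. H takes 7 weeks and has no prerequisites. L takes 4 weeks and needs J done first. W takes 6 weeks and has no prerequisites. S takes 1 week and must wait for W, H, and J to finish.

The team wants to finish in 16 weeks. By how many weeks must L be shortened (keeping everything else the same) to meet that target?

2

Current finish: 18 weeks; target: 16.
L is on every critical path, so each week cut from L cuts the finish by one (this holds down to a finish of 16).
Need 18 − 16 = 2 weeks off L → L becomes 2 weeks, finish becomes 16.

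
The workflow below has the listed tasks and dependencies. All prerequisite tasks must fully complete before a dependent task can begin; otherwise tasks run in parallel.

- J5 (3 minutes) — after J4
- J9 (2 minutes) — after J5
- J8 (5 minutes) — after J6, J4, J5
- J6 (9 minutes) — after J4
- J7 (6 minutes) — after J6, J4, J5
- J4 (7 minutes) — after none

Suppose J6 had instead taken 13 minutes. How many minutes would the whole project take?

Critical path before the change: J4→J6→J7 = 7+9+6 = 22 giving 22 minutes.
J6 lies on that path, so at 13 minutes the path becomes 26 minutes.
No other chain overtakes it, so the finish is 26 minutes.

26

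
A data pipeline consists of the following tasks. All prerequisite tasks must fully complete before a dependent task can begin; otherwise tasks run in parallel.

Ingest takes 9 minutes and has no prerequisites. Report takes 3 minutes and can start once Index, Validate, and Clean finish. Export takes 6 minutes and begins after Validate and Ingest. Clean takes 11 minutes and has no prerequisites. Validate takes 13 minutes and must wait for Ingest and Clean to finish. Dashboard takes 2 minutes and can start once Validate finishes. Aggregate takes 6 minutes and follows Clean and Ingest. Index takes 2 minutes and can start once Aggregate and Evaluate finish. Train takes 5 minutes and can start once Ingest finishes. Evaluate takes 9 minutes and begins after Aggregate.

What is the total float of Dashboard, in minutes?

Clean→Aggregate→Evaluate→Index→Report = 11+6+9+2+3 = 31 sets the makespan at 31 minutes.
Dashboard finishes as early as 26 and must finish by 31.
Float = 31 − 26 = 5.

5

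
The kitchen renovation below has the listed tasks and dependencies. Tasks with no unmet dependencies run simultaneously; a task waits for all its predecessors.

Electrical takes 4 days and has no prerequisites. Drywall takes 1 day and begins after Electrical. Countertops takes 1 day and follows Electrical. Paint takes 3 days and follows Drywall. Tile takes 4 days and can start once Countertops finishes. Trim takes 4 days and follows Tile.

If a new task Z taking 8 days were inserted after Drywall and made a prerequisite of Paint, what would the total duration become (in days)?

16

Originally the schedule takes 13 days.
With Z inserted, Paint now waits for max(Drywall, Z).
New critical path: Electrical→Drywall→Z→Paint = 4+1+8+3 = 16 ⇒ 16 days.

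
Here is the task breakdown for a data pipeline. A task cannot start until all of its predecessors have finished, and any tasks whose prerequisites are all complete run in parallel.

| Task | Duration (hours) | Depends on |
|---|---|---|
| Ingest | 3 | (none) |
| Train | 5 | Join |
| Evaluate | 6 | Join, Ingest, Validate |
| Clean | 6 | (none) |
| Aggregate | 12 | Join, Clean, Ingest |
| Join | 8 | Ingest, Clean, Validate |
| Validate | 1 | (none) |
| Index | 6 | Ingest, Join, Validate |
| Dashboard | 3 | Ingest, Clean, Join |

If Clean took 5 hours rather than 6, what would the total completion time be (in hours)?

The binding path is Clean→Join→Aggregate = 6+8+12 = 26; finish at 26 hours.
Clean is on the critical path; changing it to 5 makes that path 25 hours.
The critical path is still Clean→Join→Aggregate; finish is now 25 hours.

25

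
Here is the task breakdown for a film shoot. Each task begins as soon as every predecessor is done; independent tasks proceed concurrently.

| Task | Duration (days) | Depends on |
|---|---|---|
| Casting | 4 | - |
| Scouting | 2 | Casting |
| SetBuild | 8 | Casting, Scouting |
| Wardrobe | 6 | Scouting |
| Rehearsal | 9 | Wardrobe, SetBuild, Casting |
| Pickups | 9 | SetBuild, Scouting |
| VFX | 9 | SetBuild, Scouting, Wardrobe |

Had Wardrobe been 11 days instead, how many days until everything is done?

As given, the longest chain is Casting→Scouting→SetBuild→Rehearsal = 4+2+8+9 = 23, so the finish is 23 days.
The longest path through Wardrobe is only 21 days, so Wardrobe has float 2.
New critical path: Casting→Scouting→Wardrobe→Rehearsal = 4+2+11+9 = 26 ⇒ 26 days.

26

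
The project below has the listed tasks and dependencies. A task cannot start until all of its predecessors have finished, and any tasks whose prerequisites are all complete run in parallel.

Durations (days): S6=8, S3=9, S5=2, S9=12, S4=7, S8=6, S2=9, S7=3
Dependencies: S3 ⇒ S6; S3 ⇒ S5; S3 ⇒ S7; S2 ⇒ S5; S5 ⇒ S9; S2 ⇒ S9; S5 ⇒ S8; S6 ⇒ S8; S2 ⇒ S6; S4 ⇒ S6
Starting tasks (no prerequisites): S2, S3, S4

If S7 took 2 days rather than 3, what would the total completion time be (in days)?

23

Baseline: S2→S5→S9 = 9+2+12 = 23 → 23 days.
S7 has 11 days of float (longest path through it is 12).
The critical path is still S2→S5→S9; finish is now 23 days.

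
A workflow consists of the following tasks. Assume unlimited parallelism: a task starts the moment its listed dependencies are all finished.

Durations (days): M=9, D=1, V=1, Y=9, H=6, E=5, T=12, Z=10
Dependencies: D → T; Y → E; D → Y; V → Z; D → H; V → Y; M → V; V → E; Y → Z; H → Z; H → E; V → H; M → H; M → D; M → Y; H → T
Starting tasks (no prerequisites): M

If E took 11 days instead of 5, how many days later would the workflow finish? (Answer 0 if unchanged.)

Actual critical path: M→D→Y→Z = 9+1+9+10 = 29 ⇒ 29 days.
The longest path through E is only 24 days, so E has float 5.
New critical path: M→D→Y→E = 9+1+9+11 = 30 ⇒ 30 days.
Change in finish: 30 − 29 = +1 days.

1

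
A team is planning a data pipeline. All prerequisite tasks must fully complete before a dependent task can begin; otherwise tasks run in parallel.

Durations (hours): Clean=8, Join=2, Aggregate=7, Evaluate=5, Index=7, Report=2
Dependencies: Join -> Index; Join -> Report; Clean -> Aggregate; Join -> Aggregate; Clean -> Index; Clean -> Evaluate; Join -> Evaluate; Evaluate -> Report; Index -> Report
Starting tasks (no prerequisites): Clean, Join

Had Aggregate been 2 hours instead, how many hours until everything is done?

17

Actual critical path: Clean→Index→Report = 8+7+2 = 17 ⇒ 17 hours.
Aggregate is off the critical path — its longest chain is 15 hours, giving 2 of slack.
That remains the longest chain; total 17 hours.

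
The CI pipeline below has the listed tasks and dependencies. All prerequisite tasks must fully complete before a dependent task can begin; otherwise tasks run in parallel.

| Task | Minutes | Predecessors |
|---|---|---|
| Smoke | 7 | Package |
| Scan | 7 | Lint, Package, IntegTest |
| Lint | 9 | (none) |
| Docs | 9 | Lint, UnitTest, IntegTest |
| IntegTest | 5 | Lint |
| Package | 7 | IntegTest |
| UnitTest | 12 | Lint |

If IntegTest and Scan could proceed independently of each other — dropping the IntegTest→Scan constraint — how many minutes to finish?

Before: longest chain Lint→UnitTest→Docs = 9+12+9 = 30, finish 30.
Dropping IntegTest→Scan doesn't change Scan's earliest start (21); another predecessor still binds.
After: Lint→UnitTest→Docs = 9+12+9 = 30 → 30 minutes.

30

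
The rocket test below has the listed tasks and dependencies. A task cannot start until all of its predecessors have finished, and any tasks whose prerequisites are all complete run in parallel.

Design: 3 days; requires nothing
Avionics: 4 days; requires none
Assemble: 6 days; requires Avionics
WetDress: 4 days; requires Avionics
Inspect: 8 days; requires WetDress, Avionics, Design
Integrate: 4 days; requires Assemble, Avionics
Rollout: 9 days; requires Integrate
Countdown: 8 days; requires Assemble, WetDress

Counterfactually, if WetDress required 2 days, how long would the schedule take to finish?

23

Baseline: Avionics→Assemble→Integrate→Rollout = 4+6+4+9 = 23 → 23 days.
WetDress is off the critical path — its longest chain is 16 days, giving 7 of slack.
The critical path is still Avionics→Assemble→Integrate→Rollout; finish is now 23 days.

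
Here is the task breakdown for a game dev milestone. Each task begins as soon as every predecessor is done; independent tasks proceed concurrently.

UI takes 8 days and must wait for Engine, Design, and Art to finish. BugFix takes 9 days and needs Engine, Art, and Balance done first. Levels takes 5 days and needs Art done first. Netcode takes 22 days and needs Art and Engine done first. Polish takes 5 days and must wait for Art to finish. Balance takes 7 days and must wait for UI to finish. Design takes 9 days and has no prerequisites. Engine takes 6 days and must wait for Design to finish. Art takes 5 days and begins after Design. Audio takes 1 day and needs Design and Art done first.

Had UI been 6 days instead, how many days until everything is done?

37

Critical path before the change: Design→Engine→UI→Balance→BugFix = 9+6+8+7+9 = 39 giving 39 days.
UI is on the critical path; changing it to 6 makes that path 37 days.
No other chain overtakes it, so the finish is 37 days.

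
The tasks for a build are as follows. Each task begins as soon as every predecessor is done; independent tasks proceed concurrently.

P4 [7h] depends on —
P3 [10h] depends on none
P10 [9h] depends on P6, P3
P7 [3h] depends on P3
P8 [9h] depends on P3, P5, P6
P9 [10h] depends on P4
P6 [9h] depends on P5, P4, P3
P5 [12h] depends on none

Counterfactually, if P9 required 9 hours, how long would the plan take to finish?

30

As given, the longest chain is P5→P6→P8 = 12+9+9 = 30, so the finish is 30 hours.
The longest path through P9 is only 17 hours, so P9 has float 13.
The critical path is still P5→P6→P8; finish is now 30 hours.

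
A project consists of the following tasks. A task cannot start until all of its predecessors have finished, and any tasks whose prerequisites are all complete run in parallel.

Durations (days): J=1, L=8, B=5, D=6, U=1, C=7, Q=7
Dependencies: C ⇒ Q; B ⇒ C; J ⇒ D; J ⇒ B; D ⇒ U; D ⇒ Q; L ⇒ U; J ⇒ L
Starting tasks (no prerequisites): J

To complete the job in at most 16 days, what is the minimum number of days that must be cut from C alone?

Current finish: 20 days; target: 16.
C is on every critical path, so each day cut from C cuts the finish by one (this holds down to a finish of 14).
Need 20 − 16 = 4 days off C → C becomes 3 days, finish becomes 16.

4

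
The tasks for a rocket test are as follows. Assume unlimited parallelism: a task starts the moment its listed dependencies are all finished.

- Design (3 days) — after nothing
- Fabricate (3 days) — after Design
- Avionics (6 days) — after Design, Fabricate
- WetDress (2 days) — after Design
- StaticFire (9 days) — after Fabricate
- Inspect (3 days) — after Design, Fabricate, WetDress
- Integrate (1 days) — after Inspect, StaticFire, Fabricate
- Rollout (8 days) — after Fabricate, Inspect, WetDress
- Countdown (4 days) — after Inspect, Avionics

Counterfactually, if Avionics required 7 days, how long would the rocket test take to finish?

As given, the longest chain is Design→Fabricate→Inspect→Rollout = 3+3+3+8 = 17, so the finish is 17 days.
Avionics is off the critical path — its longest chain is 16 days, giving 1 of slack.
The binding chain switches to Design→Fabricate→Avionics→Countdown = 3+3+7+4 = 17; finish 17 days.

17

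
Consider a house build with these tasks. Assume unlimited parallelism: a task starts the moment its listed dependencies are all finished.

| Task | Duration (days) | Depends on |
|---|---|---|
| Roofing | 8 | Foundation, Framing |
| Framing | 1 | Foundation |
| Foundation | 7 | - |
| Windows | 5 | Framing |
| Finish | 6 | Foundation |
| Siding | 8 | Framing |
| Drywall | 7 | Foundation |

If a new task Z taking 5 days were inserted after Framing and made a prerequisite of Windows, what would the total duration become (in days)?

Originally the job takes 16 days.
With Z inserted, Windows now waits for max(Framing, Z).
New critical path: Foundation→Framing→Z→Windows = 7+1+5+5 = 18 ⇒ 18 days.

18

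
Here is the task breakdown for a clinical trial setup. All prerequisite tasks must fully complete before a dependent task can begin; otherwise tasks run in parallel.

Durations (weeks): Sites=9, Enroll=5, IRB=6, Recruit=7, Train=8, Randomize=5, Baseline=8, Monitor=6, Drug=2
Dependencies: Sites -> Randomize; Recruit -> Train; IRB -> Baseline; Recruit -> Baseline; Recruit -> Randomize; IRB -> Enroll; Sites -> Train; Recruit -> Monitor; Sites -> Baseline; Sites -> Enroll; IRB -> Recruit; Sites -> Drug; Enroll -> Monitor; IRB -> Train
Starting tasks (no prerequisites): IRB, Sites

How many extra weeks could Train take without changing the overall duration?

The longest chain is IRB→Recruit→Train = 6+7+8 = 21; overall finish 21 weeks.
Longest path through Train: 21 weeks (earliest finish 21, latest finish 21).
Float = 21 − 21 = 0.

0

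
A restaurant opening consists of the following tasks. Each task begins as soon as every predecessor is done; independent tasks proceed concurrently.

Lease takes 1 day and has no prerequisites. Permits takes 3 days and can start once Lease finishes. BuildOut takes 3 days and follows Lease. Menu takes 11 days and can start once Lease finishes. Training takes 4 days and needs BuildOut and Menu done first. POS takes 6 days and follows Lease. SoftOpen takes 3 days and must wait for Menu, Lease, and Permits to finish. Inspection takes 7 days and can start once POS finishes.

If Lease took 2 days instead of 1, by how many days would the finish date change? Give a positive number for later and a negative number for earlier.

As given, the longest chain is Lease→Menu→Training = 1+11+4 = 16, so the finish is 16 days.
Lease lies on that path, so at 2 days the path becomes 17 days.
No other chain overtakes it, so the finish is 17 days.
Change in finish: 17 − 16 = +1 days.

1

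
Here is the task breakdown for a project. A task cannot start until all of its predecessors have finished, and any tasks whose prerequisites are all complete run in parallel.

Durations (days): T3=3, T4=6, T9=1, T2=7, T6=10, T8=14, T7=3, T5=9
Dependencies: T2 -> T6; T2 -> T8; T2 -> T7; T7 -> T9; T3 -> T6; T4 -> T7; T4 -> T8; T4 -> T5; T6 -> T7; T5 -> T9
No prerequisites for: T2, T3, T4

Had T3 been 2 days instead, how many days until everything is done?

As given, the longest chain is T2→T6→T7→T9 = 7+10+3+1 = 21, so the finish is 21 days.
T3 has 4 days of float (longest path through it is 17).
The critical path is still T2→T6→T7→T9; finish is now 21 days.

21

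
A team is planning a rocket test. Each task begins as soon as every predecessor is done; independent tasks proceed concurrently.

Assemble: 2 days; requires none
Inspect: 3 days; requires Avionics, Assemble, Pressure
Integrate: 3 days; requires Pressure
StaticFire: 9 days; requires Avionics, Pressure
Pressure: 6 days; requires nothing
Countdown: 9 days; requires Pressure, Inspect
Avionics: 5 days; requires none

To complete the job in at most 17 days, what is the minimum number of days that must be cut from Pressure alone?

1

Current finish: 18 days; target: 17.
Pressure is on every critical path, so each day cut from Pressure cuts the finish by one (this holds down to a finish of 17).
Need 18 − 17 = 1 day off Pressure → Pressure becomes 5 days, finish becomes 17.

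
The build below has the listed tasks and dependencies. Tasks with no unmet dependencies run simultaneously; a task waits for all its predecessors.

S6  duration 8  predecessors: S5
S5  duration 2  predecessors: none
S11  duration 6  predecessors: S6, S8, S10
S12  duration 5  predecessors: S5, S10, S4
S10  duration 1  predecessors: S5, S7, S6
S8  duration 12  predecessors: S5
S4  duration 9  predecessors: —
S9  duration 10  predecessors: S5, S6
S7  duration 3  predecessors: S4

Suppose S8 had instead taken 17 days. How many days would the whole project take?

25

Critical path before the change: S5→S8→S11 = 2+12+6 = 20 giving 20 days.
S8 is on the critical path; changing it to 17 makes that path 25 days.
The critical path is still S5→S8→S11; finish is now 25 days.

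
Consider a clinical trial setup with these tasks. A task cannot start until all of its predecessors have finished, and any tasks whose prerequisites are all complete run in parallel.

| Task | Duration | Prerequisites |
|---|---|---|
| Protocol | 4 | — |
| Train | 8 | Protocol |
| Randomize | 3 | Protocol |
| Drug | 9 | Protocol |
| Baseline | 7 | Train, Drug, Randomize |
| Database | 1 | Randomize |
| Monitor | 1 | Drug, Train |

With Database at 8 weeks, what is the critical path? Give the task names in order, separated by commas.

Protocol, Drug, Baseline

Critical path before the change: Protocol→Drug→Baseline = 4+9+7 = 20 giving 20 weeks.
Database has 12 weeks of float (longest path through it is 8).
The critical path is still Protocol→Drug→Baseline; finish is now 20 weeks.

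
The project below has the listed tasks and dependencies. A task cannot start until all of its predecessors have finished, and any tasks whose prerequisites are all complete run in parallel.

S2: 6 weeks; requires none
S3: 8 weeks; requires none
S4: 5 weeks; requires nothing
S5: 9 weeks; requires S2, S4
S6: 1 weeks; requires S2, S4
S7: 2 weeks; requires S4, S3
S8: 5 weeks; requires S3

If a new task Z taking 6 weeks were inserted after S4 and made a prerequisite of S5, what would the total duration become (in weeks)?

20

Originally the project takes 15 weeks.
With Z inserted, S5 now waits for max(S2, S4, Z).
New critical path: S4→Z→S5 = 5+6+9 = 20 ⇒ 20 weeks.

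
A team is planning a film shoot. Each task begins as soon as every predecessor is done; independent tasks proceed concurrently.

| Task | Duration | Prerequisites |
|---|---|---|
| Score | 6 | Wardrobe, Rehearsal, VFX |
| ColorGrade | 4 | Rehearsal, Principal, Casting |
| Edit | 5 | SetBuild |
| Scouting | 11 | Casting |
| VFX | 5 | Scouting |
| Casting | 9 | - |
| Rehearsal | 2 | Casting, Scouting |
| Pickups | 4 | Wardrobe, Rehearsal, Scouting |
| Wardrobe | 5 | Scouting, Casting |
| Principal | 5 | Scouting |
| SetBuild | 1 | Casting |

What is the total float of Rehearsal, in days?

3

Casting→Scouting→Wardrobe→Score = 9+11+5+6 = 31 sets the makespan at 31 days.
Longest path through Rehearsal: 28 days (earliest finish 22, latest finish 25).
Slack of Rehearsal = 23 − 20 = 3 days.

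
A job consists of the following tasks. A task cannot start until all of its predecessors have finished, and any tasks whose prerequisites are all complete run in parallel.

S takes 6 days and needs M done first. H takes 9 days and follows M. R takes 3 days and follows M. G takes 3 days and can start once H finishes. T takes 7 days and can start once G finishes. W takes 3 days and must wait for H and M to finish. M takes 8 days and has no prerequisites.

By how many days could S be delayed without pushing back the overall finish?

13

Critical path: M→H→G→T = 8+9+3+7 = 27, so the finish is 27 days.
S finishes as early as 14 and must finish by 27.
Float = 27 − 14 = 13.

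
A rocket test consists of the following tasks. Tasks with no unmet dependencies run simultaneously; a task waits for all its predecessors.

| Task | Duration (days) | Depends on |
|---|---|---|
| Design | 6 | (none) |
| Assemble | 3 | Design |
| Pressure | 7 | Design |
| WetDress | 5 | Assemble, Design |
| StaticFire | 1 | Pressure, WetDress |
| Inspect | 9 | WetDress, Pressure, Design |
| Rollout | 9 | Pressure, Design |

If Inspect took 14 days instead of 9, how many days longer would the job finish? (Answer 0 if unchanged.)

5

The binding path is Design→Assemble→WetDress→Inspect = 6+3+5+9 = 23; finish at 23 days.
Inspect is on the critical path; changing it to 14 makes that path 28 days.
No other chain overtakes it, so the finish is 28 days.
Change in finish: 28 − 23 = +5 days.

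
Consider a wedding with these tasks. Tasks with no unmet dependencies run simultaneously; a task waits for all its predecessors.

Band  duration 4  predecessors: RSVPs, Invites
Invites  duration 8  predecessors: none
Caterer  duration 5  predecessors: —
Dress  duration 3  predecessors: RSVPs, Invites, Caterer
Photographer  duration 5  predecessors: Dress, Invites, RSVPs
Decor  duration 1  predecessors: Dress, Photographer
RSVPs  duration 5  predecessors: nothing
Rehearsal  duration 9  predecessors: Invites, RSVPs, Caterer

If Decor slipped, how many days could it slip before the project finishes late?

0

Invites→Dress→Photographer→Decor = 8+3+5+1 = 17 sets the makespan at 17 days.
Decor finishes as early as 17 and must finish by 17.
Slack of Decor = 16 − 16 = 0 days.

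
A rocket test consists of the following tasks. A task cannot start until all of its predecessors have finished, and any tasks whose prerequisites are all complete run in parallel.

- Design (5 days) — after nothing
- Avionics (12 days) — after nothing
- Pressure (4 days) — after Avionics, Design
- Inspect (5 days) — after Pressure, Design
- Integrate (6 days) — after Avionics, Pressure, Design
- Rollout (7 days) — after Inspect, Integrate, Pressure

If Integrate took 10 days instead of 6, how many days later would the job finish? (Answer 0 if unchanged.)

Baseline: Avionics→Pressure→Integrate→Rollout = 12+4+6+7 = 29 → 29 days.
Integrate lies on that path, so at 10 days the path becomes 33 days.
That remains the longest chain; total 33 days.
Change in finish: 33 − 29 = +4 days.

4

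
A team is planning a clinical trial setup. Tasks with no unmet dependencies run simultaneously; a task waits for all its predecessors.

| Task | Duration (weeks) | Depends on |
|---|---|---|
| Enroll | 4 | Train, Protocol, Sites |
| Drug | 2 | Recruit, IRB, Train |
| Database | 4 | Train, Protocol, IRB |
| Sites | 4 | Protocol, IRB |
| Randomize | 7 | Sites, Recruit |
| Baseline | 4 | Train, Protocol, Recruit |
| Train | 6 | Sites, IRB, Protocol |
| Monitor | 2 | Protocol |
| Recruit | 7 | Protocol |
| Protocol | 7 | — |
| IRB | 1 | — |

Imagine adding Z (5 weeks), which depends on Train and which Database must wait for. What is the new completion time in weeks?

Originally the schedule takes 21 weeks.
With Z inserted, Database now waits for max(Train, Protocol, IRB, Z).
New critical path: Protocol→Sites→Train→Z→Database = 7+4+6+5+4 = 26 ⇒ 26 weeks.

26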